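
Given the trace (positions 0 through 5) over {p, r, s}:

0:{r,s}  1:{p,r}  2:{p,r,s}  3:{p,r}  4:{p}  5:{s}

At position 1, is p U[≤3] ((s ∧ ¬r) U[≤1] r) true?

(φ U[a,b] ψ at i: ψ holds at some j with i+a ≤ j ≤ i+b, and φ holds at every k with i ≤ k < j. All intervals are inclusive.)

Yes

Need some j in [1,4] with ((s ∧ ¬r) U[≤1] r), and p at every k in [1,j-1].
  j=1: ((s ∧ ¬r) U[≤1] r) holds; no prefix to check → satisfied.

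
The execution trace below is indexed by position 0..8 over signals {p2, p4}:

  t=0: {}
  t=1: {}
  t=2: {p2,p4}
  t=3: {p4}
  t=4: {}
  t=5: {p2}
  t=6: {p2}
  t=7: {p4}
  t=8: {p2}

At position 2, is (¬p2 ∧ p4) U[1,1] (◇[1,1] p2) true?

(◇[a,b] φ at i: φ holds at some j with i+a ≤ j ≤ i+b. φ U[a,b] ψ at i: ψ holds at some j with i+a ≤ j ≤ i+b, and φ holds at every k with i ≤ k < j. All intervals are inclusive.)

Need some j in [3,3] with ◇[1,1] p2, and (¬p2 ∧ p4) at every k in [2,j-1].
  j=3: ◇[1,1] p2 — fails (none in [4,4]).
No j in the window works → until fails.

No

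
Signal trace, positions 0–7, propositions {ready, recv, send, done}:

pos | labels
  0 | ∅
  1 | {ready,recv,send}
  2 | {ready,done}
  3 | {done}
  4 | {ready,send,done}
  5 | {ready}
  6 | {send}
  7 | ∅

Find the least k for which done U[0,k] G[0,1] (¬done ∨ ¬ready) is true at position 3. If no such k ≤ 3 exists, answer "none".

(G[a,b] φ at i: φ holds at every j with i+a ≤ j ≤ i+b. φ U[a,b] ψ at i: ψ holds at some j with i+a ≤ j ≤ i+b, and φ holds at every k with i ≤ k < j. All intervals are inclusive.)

2

Need earliest j ≥ 3 with G[0,1] (¬done ∨ ¬ready), and done at every k in [3,j-1].
  j=3: rhs fails.
  j=4: rhs fails.
  j=5: rhs holds; lhs holds on [3,4]. k = 2.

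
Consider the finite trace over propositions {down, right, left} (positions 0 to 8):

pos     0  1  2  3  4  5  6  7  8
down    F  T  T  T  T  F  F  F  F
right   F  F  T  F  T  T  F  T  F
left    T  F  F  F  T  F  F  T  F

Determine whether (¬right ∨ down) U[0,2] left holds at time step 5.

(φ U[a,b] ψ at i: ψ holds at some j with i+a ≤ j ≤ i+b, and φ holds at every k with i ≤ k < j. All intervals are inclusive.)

No

Need some j in [5,7] with left, and (¬right ∨ down) at every k in [5,j-1].
  j=5: left false.
  j=6: left false.
  j=7: left holds, but (¬right ∨ down) fails at k=5 → not this j.
No j in the window works → until fails.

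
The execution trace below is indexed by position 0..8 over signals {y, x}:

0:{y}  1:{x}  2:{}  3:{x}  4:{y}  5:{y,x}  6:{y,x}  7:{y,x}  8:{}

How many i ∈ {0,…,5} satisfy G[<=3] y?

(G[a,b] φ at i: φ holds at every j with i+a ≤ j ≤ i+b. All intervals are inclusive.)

1

Evaluate at each i in [0,5]:
  i=0: ✗ (fails at j=1)
  i=1: ✗ (fails at j=1)
  i=2: ✗ (fails at j=2)
  i=3: ✗ (fails at j=3)
  i=4: ✓ (all of [4,7])
  i=5: ✗ (fails at j=8)
Positions where it holds: {4} → 1.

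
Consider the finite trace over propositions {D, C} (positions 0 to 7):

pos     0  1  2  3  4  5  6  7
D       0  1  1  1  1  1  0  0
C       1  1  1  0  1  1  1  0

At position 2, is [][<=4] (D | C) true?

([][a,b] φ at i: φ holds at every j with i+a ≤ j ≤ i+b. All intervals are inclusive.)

Holds

Check (D | C) at every j in [2,6]:
  j=2: true
  j=3: true
  j=4: true
  j=5: true
  j=6: true
All positions satisfy it → formula holds.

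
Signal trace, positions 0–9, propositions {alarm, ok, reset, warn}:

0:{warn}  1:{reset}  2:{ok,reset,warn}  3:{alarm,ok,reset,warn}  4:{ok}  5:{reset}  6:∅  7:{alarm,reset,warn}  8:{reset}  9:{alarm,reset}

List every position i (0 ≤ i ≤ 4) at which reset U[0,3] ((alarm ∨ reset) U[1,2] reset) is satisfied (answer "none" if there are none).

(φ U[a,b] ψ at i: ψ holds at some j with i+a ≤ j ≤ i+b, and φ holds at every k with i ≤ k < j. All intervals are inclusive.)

Evaluate at each i in [0,4]:
  i=0: ✗ (lhs fails at k=0 before rhs at j=1)
  i=1: ✓ (rhs at j=1)
  i=2: ✓ (rhs at j=2)
  i=3: ✗ (no rhs in [3,6])
  i=4: ✗ (lhs fails at k=4 before rhs at j=7)

1, 2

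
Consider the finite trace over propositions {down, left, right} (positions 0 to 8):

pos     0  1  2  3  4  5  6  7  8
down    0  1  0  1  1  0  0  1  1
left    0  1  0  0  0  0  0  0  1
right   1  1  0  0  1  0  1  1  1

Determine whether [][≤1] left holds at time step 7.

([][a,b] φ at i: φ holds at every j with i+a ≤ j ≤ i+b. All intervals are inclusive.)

Check left at every j in [7,8]:
  j=7: false
  j=8: true
Fails at j=7 → formula fails.

False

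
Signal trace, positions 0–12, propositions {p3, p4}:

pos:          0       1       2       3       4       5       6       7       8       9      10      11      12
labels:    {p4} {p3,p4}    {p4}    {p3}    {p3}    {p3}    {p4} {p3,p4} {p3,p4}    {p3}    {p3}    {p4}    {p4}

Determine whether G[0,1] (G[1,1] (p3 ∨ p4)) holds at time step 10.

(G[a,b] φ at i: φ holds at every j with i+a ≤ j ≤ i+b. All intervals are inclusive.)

Check G[1,1] (p3 ∨ p4) at every j in [10,11]:
  j=10: holds on [11,11]
  j=11: holds on [12,12]
All positions satisfy it → formula holds.

True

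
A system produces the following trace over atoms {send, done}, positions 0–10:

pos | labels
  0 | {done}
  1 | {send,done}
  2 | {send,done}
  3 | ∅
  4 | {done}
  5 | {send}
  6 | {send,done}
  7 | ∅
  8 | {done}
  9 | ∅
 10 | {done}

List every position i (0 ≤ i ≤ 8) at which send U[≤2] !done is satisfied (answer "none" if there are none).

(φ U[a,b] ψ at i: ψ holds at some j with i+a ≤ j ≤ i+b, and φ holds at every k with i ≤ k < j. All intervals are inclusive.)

1, 2, 3, 5, 6, 7

Evaluate at each i in [0,8]:
  i=0: ✗ (no rhs in [0,2])
  i=1: ✓ (rhs at j=3; lhs holds on [1,2])
  i=2: ✓ (rhs at j=3; lhs holds on [2,2])
  i=3: ✓ (rhs at j=3)
  i=4: ✗ (lhs fails at k=4 before rhs at j=5)
  i=5: ✓ (rhs at j=5)
  i=6: ✓ (rhs at j=7; lhs holds on [6,6])
  i=7: ✓ (rhs at j=7)
  i=8: ✗ (lhs fails at k=8 before rhs at j=9)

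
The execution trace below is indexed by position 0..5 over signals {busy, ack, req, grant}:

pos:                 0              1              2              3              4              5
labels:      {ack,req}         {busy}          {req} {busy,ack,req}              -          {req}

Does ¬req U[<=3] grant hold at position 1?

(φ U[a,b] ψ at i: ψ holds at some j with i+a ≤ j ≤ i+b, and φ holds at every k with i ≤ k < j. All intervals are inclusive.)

No

Need some j in [1,4] with grant, and ¬req at every k in [1,j-1].
  j=1: grant false.
  j=2: grant false.
  j=3: grant false.
  j=4: grant false.
No j in the window works → until fails.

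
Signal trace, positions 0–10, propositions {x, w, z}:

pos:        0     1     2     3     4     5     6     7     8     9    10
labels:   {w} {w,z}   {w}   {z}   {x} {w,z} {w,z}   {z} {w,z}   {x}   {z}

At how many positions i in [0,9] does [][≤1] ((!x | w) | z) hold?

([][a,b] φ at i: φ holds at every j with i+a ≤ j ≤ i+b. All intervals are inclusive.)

6

Evaluate at each i in [0,9]:
  i=0: ✓ (all of [0,1])
  i=1: ✓ (all of [1,2])
  i=2: ✓ (all of [2,3])
  i=3: ✗ (fails at j=4)
  i=4: ✗ (fails at j=4)
  i=5: ✓ (all of [5,6])
  i=6: ✓ (all of [6,7])
  i=7: ✓ (all of [7,8])
  i=8: ✗ (fails at j=9)
  i=9: ✗ (fails at j=9)
Positions where it holds: {0, 1, 2, 5, 6, 7} → 6.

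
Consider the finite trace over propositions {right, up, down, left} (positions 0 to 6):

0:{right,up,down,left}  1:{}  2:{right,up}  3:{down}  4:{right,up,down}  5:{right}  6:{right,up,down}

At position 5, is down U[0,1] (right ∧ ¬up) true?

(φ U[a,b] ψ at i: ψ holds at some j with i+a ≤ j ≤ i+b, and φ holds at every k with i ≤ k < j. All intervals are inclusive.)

Need some j in [5,6] with (right ∧ ¬up), and down at every k in [5,j-1].
  j=5: (right ∧ ¬up) holds; no prefix to check → satisfied.

True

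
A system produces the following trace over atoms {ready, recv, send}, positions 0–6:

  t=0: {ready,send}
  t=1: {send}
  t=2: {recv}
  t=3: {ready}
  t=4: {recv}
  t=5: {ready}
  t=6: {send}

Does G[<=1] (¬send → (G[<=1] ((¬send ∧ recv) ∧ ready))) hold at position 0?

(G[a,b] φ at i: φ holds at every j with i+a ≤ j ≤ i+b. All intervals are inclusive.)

Yes

Check (¬send → (G[<=1] ((¬send ∧ recv) ∧ ready))) at every j in [0,1]:
  j=0: antecedent false → ✓
  j=1: antecedent false → ✓
All positions satisfy it → formula holds.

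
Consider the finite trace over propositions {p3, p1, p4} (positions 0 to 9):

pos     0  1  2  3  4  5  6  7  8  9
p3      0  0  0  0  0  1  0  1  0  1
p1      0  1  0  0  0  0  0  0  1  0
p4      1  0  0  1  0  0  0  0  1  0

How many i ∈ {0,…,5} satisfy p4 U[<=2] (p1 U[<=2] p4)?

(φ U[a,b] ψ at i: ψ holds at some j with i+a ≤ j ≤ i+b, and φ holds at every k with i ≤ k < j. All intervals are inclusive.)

2

Evaluate at each i in [0,5]:
  i=0: ✓ (rhs at j=0)
  i=1: ✗ (lhs fails at k=1 before rhs at j=3)
  i=2: ✗ (lhs fails at k=2 before rhs at j=3)
  i=3: ✓ (rhs at j=3)
  i=4: ✗ (no rhs in [4,6])
  i=5: ✗ (no rhs in [5,7])
Positions where it holds: {0, 3} → 2.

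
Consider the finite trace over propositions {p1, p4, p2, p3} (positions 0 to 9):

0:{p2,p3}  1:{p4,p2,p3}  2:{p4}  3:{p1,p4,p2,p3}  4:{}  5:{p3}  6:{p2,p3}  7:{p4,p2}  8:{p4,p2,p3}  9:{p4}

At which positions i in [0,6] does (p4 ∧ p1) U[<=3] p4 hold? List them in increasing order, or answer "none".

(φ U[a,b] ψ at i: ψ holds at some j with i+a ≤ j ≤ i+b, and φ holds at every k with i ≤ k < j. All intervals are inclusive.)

Evaluate at each i in [0,6]:
  i=0: ✗ (lhs fails at k=0 before rhs at j=1)
  i=1: ✓ (rhs at j=1)
  i=2: ✓ (rhs at j=2)
  i=3: ✓ (rhs at j=3)
  i=4: ✗ (lhs fails at k=4 before rhs at j=7)
  i=5: ✗ (lhs fails at k=5 before rhs at j=7)
  i=6: ✗ (lhs fails at k=6 before rhs at j=7)

1, 2, 3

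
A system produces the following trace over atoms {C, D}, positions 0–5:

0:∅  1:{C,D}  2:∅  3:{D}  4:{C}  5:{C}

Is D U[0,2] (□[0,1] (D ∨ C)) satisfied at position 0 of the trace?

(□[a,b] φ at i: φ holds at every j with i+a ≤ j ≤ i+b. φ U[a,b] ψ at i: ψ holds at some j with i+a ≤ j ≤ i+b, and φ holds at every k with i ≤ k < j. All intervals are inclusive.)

Need some j in [0,2] with □[0,1] (D ∨ C), and D at every k in [0,j-1].
  j=0: □[0,1] (D ∨ C) — fails at 0.
  j=1: □[0,1] (D ∨ C) — fails at 2.
  j=2: □[0,1] (D ∨ C) — fails at 2.
No j in the window works → until fails.

No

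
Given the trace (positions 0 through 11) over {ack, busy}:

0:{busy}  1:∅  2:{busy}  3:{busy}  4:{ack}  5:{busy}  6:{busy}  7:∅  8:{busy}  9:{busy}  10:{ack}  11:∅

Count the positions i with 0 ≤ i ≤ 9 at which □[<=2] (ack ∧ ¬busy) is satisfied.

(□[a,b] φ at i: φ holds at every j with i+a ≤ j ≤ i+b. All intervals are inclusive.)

0

Evaluate at each i in [0,9]:
  i=0: ✗ (fails at j=0)
  i=1: ✗ (fails at j=1)
  i=2: ✗ (fails at j=2)
  i=3: ✗ (fails at j=3)
  i=4: ✗ (fails at j=5)
  i=5: ✗ (fails at j=5)
  i=6: ✗ (fails at j=6)
  i=7: ✗ (fails at j=7)
  i=8: ✗ (fails at j=8)
  i=9: ✗ (fails at j=9)
Positions where it holds: {} → 0.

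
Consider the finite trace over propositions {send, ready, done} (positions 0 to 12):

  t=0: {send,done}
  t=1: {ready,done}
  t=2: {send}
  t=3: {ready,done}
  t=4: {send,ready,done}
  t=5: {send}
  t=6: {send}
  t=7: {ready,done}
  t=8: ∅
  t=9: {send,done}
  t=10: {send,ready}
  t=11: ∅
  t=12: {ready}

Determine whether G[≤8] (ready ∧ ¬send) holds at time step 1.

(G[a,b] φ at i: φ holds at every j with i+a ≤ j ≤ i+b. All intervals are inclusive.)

Check (ready ∧ ¬send) at every j in [1,9]:
  j=1: true
  j=2: false
  j=3: true
  j=4: false
  j=5: false
  j=6: false
  j=7: true
  j=8: false
  j=9: false
Fails at j=2 → formula fails.

No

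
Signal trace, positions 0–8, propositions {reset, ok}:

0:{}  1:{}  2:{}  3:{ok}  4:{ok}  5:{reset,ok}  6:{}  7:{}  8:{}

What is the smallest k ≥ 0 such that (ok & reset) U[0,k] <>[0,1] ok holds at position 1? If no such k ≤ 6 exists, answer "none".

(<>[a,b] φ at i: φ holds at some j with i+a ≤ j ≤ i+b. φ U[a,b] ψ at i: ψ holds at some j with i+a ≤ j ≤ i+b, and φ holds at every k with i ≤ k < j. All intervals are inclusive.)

Need earliest j ≥ 1 with <>[0,1] ok, and (ok & reset) at every k in [1,j-1].
  j=1: rhs fails.
  j=2: rhs holds but lhs fails at k=1.
  j=3: rhs holds but lhs fails at k=1.
  j=4: rhs holds but lhs fails at k=1.
  j=5: rhs holds but lhs fails at k=1.
  j=6: rhs fails.
  j=7: rhs fails.
No witness within the range → none.

none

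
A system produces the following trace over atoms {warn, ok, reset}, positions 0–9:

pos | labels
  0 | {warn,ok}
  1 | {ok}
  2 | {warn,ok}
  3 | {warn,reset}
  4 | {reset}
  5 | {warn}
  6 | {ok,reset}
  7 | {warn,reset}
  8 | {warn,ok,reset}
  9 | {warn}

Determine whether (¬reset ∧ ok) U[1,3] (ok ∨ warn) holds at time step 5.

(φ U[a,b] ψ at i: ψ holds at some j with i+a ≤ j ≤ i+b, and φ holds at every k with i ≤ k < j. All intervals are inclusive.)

No

Need some j in [6,8] with (ok ∨ warn), and (¬reset ∧ ok) at every k in [5,j-1].
  j=6: (ok ∨ warn) holds, but (¬reset ∧ ok) fails at k=5 → not this j.
  j=7: (ok ∨ warn) holds, but (¬reset ∧ ok) fails at k=5 → not this j.
  j=8: (ok ∨ warn) holds, but (¬reset ∧ ok) fails at k=5 → not this j.
No j in the window works → until fails.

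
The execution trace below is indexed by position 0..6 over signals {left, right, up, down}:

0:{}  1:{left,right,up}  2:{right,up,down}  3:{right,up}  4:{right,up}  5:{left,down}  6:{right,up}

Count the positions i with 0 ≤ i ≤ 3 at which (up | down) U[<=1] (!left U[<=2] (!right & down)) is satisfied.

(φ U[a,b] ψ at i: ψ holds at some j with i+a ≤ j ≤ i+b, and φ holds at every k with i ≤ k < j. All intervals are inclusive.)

Evaluate at each i in [0,3]:
  i=0: ✗ (no rhs in [0,1])
  i=1: ✗ (no rhs in [1,2])
  i=2: ✓ (rhs at j=3; lhs holds on [2,2])
  i=3: ✓ (rhs at j=3)
Positions where it holds: {2, 3} → 2.

2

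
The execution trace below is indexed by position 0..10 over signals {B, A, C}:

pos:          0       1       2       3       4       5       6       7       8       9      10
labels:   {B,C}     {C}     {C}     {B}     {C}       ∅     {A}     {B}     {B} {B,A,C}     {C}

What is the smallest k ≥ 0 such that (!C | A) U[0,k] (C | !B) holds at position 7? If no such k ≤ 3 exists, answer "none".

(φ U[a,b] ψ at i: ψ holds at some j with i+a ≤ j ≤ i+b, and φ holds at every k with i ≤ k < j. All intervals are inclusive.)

2

Need earliest j ≥ 7 with (C | !B), and (!C | A) at every k in [7,j-1].
  j=7: rhs fails.
  j=8: rhs fails.
  j=9: rhs holds; lhs holds on [7,8]. k = 2.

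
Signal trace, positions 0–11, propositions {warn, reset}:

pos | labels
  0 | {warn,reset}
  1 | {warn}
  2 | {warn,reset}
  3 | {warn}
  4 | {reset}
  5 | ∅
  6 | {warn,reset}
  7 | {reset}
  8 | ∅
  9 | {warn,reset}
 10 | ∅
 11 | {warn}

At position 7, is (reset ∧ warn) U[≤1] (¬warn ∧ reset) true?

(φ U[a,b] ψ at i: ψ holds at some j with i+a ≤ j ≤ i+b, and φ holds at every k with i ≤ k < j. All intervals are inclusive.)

Need some j in [7,8] with (¬warn ∧ reset), and (reset ∧ warn) at every k in [7,j-1].
  j=7: (¬warn ∧ reset) holds; no prefix to check → satisfied.

Holds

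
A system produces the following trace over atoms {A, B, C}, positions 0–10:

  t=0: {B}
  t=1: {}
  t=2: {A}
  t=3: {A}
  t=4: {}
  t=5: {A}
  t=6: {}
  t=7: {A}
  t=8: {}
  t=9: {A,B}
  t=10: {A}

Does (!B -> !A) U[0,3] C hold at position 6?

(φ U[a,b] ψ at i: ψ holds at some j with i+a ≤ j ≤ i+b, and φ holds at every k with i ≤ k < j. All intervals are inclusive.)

Need some j in [6,9] with C, and (!B -> !A) at every k in [6,j-1].
  j=6: C false.
  j=7: C false.
  j=8: C false.
  j=9: C false.
No j in the window works → until fails.

Does not hold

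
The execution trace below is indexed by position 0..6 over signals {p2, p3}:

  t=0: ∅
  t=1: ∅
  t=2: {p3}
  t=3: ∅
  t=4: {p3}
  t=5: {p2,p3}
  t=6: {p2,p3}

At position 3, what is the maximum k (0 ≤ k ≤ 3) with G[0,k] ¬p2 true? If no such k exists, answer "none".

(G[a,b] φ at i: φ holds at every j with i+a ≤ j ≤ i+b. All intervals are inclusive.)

¬p2 must hold from j=3 onward; find where it first fails.
  j=3: holds
  j=4: holds
  j=5: fails
Holds on [3,4], so largest k = 1.

1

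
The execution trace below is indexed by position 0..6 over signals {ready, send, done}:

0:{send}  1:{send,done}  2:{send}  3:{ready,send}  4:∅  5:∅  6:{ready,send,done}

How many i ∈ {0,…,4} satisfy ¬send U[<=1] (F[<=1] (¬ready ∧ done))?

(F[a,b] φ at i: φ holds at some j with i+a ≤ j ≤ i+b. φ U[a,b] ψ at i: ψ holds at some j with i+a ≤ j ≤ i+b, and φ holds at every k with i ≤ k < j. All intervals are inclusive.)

2

Evaluate at each i in [0,4]:
  i=0: ✓ (rhs at j=0)
  i=1: ✓ (rhs at j=1)
  i=2: ✗ (no rhs in [2,3])
  i=3: ✗ (no rhs in [3,4])
  i=4: ✗ (no rhs in [4,5])
Positions where it holds: {0, 1} → 2.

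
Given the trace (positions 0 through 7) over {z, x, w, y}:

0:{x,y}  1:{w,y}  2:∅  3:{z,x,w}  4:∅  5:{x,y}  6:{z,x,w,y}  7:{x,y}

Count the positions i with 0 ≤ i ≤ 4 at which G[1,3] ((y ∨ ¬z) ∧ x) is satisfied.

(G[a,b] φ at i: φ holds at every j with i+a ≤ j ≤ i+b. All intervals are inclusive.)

Evaluate at each i in [0,4]:
  i=0: ✗ (fails at j=1)
  i=1: ✗ (fails at j=2)
  i=2: ✗ (fails at j=3)
  i=3: ✗ (fails at j=4)
  i=4: ✓ (all of [5,7])
Positions where it holds: {4} → 1.

1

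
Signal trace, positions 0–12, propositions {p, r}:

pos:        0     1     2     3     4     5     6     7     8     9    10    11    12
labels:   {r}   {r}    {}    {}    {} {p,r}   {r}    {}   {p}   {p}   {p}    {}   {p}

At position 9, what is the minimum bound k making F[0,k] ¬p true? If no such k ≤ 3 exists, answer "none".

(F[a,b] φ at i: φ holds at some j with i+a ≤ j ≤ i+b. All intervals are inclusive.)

2

Scan j = 9,10,… for ¬p:
  j=9: fails
  j=10: fails
  j=11: holds
First hit at j=11, so smallest k = 11-9 = 2.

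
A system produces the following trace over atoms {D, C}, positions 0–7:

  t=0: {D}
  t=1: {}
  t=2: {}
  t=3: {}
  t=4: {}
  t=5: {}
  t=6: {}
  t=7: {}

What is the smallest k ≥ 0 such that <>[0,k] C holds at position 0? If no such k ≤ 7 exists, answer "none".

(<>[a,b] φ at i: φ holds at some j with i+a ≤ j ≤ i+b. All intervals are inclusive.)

Scan j = 0,1,… for C:
  j=0: fails
  j=1: fails
  j=2: fails
  j=3: fails
  j=4: fails
  j=5: fails
  j=6: fails
  j=7: fails
No j in [0,7] satisfies it → none.

none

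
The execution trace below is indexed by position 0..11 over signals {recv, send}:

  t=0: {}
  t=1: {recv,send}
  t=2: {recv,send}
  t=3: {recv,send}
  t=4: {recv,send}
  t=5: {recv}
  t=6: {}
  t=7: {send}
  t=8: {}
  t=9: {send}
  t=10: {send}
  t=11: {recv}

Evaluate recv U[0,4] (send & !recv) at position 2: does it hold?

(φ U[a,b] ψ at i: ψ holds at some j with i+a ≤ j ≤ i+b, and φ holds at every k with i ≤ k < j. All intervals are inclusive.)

Need some j in [2,6] with (send & !recv), and recv at every k in [2,j-1].
  j=2: (send & !recv) false.
  j=3: (send & !recv) false.
  j=4: (send & !recv) false.
  j=5: (send & !recv) false.
  j=6: (send & !recv) false.
No j in the window works → until fails.

False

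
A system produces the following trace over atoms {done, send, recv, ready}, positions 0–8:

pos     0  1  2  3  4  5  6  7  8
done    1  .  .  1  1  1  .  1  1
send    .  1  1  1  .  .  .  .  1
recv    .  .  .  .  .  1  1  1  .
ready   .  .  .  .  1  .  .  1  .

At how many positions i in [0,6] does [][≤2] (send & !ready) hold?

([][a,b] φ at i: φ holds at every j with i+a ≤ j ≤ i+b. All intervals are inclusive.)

1

Evaluate at each i in [0,6]:
  i=0: ✗ (fails at j=0)
  i=1: ✓ (all of [1,3])
  i=2: ✗ (fails at j=4)
  i=3: ✗ (fails at j=4)
  i=4: ✗ (fails at j=4)
  i=5: ✗ (fails at j=5)
  i=6: ✗ (fails at j=6)
Positions where it holds: {1} → 1.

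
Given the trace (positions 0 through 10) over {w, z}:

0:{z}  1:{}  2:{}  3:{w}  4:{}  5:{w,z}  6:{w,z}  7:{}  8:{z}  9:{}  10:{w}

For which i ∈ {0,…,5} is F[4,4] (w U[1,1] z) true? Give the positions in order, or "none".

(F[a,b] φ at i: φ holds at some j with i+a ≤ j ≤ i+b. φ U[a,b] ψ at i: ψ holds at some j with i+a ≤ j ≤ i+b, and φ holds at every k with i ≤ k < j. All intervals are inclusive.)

1

Evaluate at each i in [0,5]:
  i=0: ✗ (none in [4,4])
  i=1: ✓ (witness j=5)
  i=2: ✗ (none in [6,6])
  i=3: ✗ (none in [7,7])
  i=4: ✗ (none in [8,8])
  i=5: ✗ (none in [9,9])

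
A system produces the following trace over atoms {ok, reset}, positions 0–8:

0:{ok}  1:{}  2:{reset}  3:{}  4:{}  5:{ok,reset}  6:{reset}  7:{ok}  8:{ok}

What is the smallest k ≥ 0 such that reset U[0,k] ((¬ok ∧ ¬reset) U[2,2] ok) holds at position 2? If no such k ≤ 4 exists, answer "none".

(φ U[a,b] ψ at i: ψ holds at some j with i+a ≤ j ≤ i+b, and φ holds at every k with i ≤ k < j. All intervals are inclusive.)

1

Need earliest j ≥ 2 with ((¬ok ∧ ¬reset) U[2,2] ok), and reset at every k in [2,j-1].
  j=2: rhs fails.
  j=3: rhs holds; lhs holds on [2,2]. k = 1.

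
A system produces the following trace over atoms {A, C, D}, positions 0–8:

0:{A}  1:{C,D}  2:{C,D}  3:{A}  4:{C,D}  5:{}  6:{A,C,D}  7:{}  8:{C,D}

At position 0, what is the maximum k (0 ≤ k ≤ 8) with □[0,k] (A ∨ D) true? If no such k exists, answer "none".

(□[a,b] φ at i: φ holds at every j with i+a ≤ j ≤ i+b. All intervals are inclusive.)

(A ∨ D) must hold from j=0 onward; find where it first fails.
  j=0: holds
  j=1: holds
  j=2: holds
  j=3: holds
  j=4: holds
  j=5: fails
Holds on [0,4], so largest k = 4.

4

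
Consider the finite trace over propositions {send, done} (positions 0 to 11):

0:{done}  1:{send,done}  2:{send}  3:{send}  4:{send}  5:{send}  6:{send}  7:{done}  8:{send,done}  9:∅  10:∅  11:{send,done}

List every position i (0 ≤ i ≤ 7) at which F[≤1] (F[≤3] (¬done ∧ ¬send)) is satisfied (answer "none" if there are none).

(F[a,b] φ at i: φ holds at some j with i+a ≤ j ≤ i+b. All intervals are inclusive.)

Evaluate at each i in [0,7]:
  i=0: ✗ (none in [0,1])
  i=1: ✗ (none in [1,2])
  i=2: ✗ (none in [2,3])
  i=3: ✗ (none in [3,4])
  i=4: ✗ (none in [4,5])
  i=5: ✓ (witness j=6)
  i=6: ✓ (witness j=6)
  i=7: ✓ (witness j=7)

5, 6, 7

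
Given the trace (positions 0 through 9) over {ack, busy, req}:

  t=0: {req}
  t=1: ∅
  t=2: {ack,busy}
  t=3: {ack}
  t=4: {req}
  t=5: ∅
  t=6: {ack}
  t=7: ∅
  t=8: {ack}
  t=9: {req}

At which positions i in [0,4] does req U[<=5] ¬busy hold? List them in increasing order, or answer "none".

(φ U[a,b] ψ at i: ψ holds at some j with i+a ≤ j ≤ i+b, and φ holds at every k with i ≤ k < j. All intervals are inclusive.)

Evaluate at each i in [0,4]:
  i=0: ✓ (rhs at j=0)
  i=1: ✓ (rhs at j=1)
  i=2: ✗ (lhs fails at k=2 before rhs at j=3)
  i=3: ✓ (rhs at j=3)
  i=4: ✓ (rhs at j=4)

0, 1, 3, 4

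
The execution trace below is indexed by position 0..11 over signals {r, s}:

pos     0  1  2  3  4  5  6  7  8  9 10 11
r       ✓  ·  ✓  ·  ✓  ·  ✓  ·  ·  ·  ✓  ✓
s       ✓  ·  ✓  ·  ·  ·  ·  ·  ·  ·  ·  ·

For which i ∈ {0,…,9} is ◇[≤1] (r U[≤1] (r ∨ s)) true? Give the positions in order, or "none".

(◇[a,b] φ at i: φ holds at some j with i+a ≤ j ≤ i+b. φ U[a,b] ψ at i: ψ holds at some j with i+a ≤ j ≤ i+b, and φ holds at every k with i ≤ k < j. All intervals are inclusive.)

0, 1, 2, 3, 4, 5, 6, 9

Evaluate at each i in [0,9]:
  i=0: ✓ (witness j=0)
  i=1: ✓ (witness j=2)
  i=2: ✓ (witness j=2)
  i=3: ✓ (witness j=4)
  i=4: ✓ (witness j=4)
  i=5: ✓ (witness j=6)
  i=6: ✓ (witness j=6)
  i=7: ✗ (none in [7,8])
  i=8: ✗ (none in [8,9])
  i=9: ✓ (witness j=10)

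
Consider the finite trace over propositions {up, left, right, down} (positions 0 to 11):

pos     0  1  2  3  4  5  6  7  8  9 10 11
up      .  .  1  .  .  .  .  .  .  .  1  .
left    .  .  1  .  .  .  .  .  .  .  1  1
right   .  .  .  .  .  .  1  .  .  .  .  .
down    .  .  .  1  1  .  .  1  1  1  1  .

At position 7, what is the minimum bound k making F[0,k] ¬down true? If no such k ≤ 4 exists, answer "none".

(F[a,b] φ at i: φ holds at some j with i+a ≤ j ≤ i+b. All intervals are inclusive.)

Scan j = 7,8,… for ¬down:
  j=7: fails
  j=8: fails
  j=9: fails
  j=10: fails
  j=11: holds
First hit at j=11, so smallest k = 11-7 = 4.

4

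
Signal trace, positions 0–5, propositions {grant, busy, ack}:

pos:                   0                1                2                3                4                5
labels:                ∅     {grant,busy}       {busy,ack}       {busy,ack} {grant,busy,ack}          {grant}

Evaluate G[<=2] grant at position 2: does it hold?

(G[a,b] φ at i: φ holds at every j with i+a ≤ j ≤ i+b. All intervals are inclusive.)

False

Check grant at every j in [2,4]:
  j=2: false
  j=3: false
  j=4: true
Fails at j=2 → formula fails.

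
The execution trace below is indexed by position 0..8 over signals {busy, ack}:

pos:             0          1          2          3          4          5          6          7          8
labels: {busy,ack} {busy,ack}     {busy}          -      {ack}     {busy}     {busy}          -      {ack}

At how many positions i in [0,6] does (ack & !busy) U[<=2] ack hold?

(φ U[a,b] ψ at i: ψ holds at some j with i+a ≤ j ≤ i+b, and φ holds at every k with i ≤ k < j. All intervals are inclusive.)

Evaluate at each i in [0,6]:
  i=0: ✓ (rhs at j=0)
  i=1: ✓ (rhs at j=1)
  i=2: ✗ (lhs fails at k=2 before rhs at j=4)
  i=3: ✗ (lhs fails at k=3 before rhs at j=4)
  i=4: ✓ (rhs at j=4)
  i=5: ✗ (no rhs in [5,7])
  i=6: ✗ (lhs fails at k=6 before rhs at j=8)
Positions where it holds: {0, 1, 4} → 3.

3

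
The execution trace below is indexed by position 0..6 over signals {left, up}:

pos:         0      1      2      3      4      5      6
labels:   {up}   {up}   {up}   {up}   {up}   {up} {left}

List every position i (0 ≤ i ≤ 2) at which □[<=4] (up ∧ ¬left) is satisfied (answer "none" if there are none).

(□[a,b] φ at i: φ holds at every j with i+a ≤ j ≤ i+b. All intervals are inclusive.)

0, 1

Evaluate at each i in [0,2]:
  i=0: ✓ (all of [0,4])
  i=1: ✓ (all of [1,5])
  i=2: ✗ (fails at j=6)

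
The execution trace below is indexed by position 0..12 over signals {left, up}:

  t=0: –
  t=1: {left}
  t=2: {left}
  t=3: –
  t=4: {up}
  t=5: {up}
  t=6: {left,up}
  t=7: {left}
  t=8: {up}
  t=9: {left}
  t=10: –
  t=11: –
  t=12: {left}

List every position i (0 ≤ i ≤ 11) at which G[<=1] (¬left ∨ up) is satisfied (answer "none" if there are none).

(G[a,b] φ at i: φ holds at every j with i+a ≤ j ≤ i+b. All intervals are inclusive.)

3, 4, 5, 10

Evaluate at each i in [0,11]:
  i=0: ✗ (fails at j=1)
  i=1: ✗ (fails at j=1)
  i=2: ✗ (fails at j=2)
  i=3: ✓ (all of [3,4])
  i=4: ✓ (all of [4,5])
  i=5: ✓ (all of [5,6])
  i=6: ✗ (fails at j=7)
  i=7: ✗ (fails at j=7)
  i=8: ✗ (fails at j=9)
  i=9: ✗ (fails at j=9)
  i=10: ✓ (all of [10,11])
  i=11: ✗ (fails at j=12)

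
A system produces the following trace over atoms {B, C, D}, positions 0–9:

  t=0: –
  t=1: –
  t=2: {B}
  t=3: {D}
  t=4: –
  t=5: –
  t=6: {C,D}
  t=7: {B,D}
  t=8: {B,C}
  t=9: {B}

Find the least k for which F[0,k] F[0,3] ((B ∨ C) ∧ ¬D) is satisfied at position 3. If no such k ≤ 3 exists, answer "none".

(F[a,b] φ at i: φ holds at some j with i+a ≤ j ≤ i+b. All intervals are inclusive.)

Scan j = 3,4,… for F[0,3] ((B ∨ C) ∧ ¬D):
  j=3: fails
  j=4: fails
  j=5: holds
First hit at j=5, so smallest k = 5-3 = 2.

2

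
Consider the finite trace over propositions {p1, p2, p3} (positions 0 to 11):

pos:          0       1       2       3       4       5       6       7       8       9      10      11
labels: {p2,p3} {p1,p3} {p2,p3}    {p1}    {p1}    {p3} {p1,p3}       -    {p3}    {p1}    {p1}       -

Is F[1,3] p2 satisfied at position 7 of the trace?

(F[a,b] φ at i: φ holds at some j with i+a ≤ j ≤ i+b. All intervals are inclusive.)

False

Check p2 at each j in [8,10]:
  j=8: false
  j=9: false
  j=10: false
No position in the window satisfies it → formula fails.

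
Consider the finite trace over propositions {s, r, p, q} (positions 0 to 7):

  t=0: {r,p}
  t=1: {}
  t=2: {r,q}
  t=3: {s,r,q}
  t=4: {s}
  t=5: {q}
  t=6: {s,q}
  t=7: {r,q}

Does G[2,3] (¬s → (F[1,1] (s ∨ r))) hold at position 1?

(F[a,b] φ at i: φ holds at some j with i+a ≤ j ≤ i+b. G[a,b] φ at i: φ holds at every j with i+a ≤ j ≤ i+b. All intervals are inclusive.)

True

Check (¬s → (F[1,1] (s ∨ r))) at every j in [3,4]:
  j=3: antecedent false → ✓
  j=4: antecedent false → ✓
All positions satisfy it → formula holds.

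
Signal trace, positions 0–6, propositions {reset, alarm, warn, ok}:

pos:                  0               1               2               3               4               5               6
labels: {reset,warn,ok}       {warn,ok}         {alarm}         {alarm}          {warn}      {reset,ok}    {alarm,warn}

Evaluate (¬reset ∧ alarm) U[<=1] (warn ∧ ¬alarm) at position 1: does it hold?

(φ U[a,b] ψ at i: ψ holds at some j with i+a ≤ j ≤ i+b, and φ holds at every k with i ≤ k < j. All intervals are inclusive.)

Need some j in [1,2] with (warn ∧ ¬alarm), and (¬reset ∧ alarm) at every k in [1,j-1].
  j=1: (warn ∧ ¬alarm) holds; no prefix to check → satisfied.

Yes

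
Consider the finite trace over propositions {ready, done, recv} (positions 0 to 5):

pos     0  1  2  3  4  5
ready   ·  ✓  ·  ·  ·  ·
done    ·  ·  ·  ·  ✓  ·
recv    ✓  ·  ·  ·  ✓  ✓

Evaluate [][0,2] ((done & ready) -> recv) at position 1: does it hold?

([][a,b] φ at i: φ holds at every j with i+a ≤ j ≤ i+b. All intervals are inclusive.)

Holds

Check ((done & ready) -> recv) at every j in [1,3]:
  j=1: antecedent false → ✓
  j=2: antecedent false → ✓
  j=3: antecedent false → ✓
All positions satisfy it → formula holds.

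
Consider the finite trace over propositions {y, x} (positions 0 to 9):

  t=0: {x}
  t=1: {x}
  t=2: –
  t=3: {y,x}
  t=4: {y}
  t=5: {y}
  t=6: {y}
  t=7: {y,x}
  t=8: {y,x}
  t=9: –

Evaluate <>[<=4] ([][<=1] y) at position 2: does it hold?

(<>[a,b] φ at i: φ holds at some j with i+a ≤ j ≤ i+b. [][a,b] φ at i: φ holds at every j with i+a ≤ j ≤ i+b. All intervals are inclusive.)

Check [][<=1] y at each j in [2,6]:
  j=2: fails at 2
  j=3: holds on [3,4]
  j=4: holds on [4,5]
  j=5: holds on [5,6]
  j=6: holds on [6,7]
Found at j=3 → formula holds.

True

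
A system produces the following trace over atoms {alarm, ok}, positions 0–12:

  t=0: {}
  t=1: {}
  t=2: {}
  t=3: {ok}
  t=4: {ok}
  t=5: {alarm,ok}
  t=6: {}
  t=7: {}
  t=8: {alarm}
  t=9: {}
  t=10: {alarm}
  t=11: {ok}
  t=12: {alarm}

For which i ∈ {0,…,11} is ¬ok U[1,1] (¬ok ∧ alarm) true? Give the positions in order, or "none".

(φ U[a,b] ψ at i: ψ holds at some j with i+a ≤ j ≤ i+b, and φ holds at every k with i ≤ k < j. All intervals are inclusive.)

7, 9

Evaluate at each i in [0,11]:
  i=0: ✗ (no rhs in [1,1])
  i=1: ✗ (no rhs in [2,2])
  i=2: ✗ (no rhs in [3,3])
  i=3: ✗ (no rhs in [4,4])
  i=4: ✗ (no rhs in [5,5])
  i=5: ✗ (no rhs in [6,6])
  i=6: ✗ (no rhs in [7,7])
  i=7: ✓ (rhs at j=8; lhs holds on [7,7])
  i=8: ✗ (no rhs in [9,9])
  i=9: ✓ (rhs at j=10; lhs holds on [9,9])
  i=10: ✗ (no rhs in [11,11])
  i=11: ✗ (lhs fails at k=11 before rhs at j=12)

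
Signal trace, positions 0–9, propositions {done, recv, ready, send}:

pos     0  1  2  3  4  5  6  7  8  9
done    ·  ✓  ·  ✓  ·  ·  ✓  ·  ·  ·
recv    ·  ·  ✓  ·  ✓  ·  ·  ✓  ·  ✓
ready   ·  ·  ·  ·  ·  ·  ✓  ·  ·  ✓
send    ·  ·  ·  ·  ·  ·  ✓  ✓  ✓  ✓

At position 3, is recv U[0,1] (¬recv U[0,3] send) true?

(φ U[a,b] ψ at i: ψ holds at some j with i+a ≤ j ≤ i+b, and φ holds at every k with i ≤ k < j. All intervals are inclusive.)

Need some j in [3,4] with (¬recv U[0,3] send), and recv at every k in [3,j-1].
  j=3: (¬recv U[0,3] send) — fails.
  j=4: (¬recv U[0,3] send) — fails.
No j in the window works → until fails.

False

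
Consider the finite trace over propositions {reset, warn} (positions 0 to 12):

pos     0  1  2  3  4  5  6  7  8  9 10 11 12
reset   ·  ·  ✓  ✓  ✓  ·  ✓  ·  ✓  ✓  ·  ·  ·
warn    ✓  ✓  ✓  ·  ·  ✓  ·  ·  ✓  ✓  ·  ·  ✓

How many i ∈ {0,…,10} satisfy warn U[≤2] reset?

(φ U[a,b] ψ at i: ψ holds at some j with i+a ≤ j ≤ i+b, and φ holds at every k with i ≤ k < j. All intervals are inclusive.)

9

Evaluate at each i in [0,10]:
  i=0: ✓ (rhs at j=2; lhs holds on [0,1])
  i=1: ✓ (rhs at j=2; lhs holds on [1,1])
  i=2: ✓ (rhs at j=2)
  i=3: ✓ (rhs at j=3)
  i=4: ✓ (rhs at j=4)
  i=5: ✓ (rhs at j=6; lhs holds on [5,5])
  i=6: ✓ (rhs at j=6)
  i=7: ✗ (lhs fails at k=7 before rhs at j=8)
  i=8: ✓ (rhs at j=8)
  i=9: ✓ (rhs at j=9)
  i=10: ✗ (no rhs in [10,12])
Positions where it holds: {0, 1, 2, 3, 4, 5, 6, 8, 9} → 9.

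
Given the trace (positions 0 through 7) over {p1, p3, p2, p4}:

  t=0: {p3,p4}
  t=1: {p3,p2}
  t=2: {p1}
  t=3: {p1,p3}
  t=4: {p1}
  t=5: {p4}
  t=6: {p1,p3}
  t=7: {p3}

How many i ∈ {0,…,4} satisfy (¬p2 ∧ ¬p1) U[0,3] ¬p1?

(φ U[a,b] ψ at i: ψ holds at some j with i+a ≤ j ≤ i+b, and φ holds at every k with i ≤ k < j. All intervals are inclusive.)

2

Evaluate at each i in [0,4]:
  i=0: ✓ (rhs at j=0)
  i=1: ✓ (rhs at j=1)
  i=2: ✗ (lhs fails at k=2 before rhs at j=5)
  i=3: ✗ (lhs fails at k=3 before rhs at j=5)
  i=4: ✗ (lhs fails at k=4 before rhs at j=5)
Positions where it holds: {0, 1} → 2.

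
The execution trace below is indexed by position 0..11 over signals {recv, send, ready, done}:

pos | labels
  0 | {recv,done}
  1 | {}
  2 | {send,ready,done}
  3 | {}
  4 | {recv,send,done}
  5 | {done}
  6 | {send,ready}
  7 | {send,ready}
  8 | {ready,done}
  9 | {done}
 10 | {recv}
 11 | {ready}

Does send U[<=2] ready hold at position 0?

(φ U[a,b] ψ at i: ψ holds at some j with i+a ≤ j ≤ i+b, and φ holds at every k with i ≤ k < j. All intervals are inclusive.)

Need some j in [0,2] with ready, and send at every k in [0,j-1].
  j=0: ready false.
  j=1: ready false.
  j=2: ready holds, but send fails at k=0 → not this j.
No j in the window works → until fails.

Does not hold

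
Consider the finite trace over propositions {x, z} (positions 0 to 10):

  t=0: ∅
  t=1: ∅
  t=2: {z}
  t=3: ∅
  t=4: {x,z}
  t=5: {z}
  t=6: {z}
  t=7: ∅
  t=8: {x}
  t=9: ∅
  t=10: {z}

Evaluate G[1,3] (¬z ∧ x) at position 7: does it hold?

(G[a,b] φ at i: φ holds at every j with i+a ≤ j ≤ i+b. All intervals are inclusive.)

False

Check (¬z ∧ x) at every j in [8,10]:
  j=8: true
  j=9: false
  j=10: false
Fails at j=9 → formula fails.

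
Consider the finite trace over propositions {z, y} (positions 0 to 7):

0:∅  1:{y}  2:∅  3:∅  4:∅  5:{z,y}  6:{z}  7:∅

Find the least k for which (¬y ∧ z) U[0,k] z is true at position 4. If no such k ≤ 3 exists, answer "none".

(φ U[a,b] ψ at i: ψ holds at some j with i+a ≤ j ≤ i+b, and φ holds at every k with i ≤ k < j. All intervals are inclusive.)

none

Need earliest j ≥ 4 with z, and (¬y ∧ z) at every k in [4,j-1].
  j=4: rhs fails.
  j=5: rhs holds but lhs fails at k=4.
  j=6: rhs holds but lhs fails at k=4.
  j=7: rhs fails.
No witness within the range → none.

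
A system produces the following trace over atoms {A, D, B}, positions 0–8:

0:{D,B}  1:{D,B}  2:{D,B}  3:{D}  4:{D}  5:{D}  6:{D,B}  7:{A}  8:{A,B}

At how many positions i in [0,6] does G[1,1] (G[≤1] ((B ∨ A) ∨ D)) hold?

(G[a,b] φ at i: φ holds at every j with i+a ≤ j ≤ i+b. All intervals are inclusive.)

7

Evaluate at each i in [0,6]:
  i=0: ✓ (all of [1,1])
  i=1: ✓ (all of [2,2])
  i=2: ✓ (all of [3,3])
  i=3: ✓ (all of [4,4])
  i=4: ✓ (all of [5,5])
  i=5: ✓ (all of [6,6])
  i=6: ✓ (all of [7,7])
Positions where it holds: {0, 1, 2, 3, 4, 5, 6} → 7.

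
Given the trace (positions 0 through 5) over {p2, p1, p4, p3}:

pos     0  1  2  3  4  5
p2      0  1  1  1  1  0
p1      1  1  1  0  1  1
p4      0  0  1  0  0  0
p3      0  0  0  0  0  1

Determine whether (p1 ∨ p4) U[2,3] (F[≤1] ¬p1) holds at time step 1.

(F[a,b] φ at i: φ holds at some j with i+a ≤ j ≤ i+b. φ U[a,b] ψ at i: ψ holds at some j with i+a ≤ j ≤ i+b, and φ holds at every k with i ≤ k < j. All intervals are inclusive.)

Need some j in [3,4] with F[≤1] ¬p1, and (p1 ∨ p4) at every k in [1,j-1].
  j=3: F[≤1] ¬p1 holds; (p1 ∨ p4) holds at every k in [1,2] → satisfied.

True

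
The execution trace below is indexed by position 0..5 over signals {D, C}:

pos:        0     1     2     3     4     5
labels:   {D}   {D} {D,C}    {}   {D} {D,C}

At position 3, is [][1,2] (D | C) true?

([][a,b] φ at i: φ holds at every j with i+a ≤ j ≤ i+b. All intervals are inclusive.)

True

Check (D | C) at every j in [4,5]:
  j=4: true
  j=5: true
All positions satisfy it → formula holds.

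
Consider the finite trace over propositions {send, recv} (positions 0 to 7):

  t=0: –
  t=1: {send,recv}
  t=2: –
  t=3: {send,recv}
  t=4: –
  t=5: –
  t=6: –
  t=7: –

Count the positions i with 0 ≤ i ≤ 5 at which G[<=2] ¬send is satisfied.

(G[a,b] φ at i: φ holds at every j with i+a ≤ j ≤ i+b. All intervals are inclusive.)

2

Evaluate at each i in [0,5]:
  i=0: ✗ (fails at j=1)
  i=1: ✗ (fails at j=1)
  i=2: ✗ (fails at j=3)
  i=3: ✗ (fails at j=3)
  i=4: ✓ (all of [4,6])
  i=5: ✓ (all of [5,7])
Positions where it holds: {4, 5} → 2.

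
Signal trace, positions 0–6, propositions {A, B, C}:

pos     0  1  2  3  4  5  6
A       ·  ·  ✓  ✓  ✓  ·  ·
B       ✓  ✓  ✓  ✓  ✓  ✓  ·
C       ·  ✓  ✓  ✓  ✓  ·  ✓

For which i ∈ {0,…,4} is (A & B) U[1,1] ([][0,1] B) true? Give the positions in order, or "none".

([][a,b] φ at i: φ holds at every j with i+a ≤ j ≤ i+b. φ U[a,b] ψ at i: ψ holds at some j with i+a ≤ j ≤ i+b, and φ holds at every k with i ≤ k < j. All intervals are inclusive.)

2, 3

Evaluate at each i in [0,4]:
  i=0: ✗ (lhs fails at k=0 before rhs at j=1)
  i=1: ✗ (lhs fails at k=1 before rhs at j=2)
  i=2: ✓ (rhs at j=3; lhs holds on [2,2])
  i=3: ✓ (rhs at j=4; lhs holds on [3,3])
  i=4: ✗ (no rhs in [5,5])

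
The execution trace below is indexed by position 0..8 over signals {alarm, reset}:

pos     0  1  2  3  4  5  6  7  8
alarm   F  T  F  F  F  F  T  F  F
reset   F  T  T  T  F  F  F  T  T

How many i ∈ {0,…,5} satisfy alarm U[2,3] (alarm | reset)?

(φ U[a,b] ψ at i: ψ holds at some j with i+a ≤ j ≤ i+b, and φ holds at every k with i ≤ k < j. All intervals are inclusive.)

0

Evaluate at each i in [0,5]:
  i=0: ✗ (lhs fails at k=0 before rhs at j=2)
  i=1: ✗ (lhs fails at k=2 before rhs at j=3)
  i=2: ✗ (no rhs in [4,5])
  i=3: ✗ (lhs fails at k=3 before rhs at j=6)
  i=4: ✗ (lhs fails at k=4 before rhs at j=6)
  i=5: ✗ (lhs fails at k=5 before rhs at j=7)
Positions where it holds: {} → 0.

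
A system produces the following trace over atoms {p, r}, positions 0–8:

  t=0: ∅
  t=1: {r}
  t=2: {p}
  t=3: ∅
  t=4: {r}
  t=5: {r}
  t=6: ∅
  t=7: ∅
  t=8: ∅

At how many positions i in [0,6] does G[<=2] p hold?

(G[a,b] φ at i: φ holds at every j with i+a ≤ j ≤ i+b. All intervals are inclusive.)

Evaluate at each i in [0,6]:
  i=0: ✗ (fails at j=0)
  i=1: ✗ (fails at j=1)
  i=2: ✗ (fails at j=3)
  i=3: ✗ (fails at j=3)
  i=4: ✗ (fails at j=4)
  i=5: ✗ (fails at j=5)
  i=6: ✗ (fails at j=6)
Positions where it holds: {} → 0.

0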